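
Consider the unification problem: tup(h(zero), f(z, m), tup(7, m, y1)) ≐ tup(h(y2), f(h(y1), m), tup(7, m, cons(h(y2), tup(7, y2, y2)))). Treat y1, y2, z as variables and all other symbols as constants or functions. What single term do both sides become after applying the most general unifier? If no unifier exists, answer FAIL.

tup(h(zero), f(h(cons(h(zero), tup(7, zero, zero))), m), tup(7, m, cons(h(zero), tup(7, zero, zero))))

Decompose tup/3: h(zero) ≐ h(y2),  f(z, m) ≐ f(h(y1), m),  tup(7, m, y1) ≐ tup(7, m, cons(h(y2), tup(7, y2, y2))).
Decompose h/1: zero ≐ y2.
Bind y2 := zero; substituting into the one remaining equation that mentions y2 gives: tup(7, m, y1) ≐ tup(7, m, cons(h(zero), tup(7, zero, zero))).
Decompose f/2: z ≐ h(y1),  m ≐ m.
Bind z := h(y1); no other remaining equation mentions z.
Delete trivial equation m ≐ m.
Decompose tup/3: 7 ≐ 7,  m ≐ m,  y1 ≐ cons(h(zero), tup(7, zero, zero)).
Delete trivial equation 7 ≐ 7.
Delete trivial equation m ≐ m.
Bind y1 := cons(h(zero), tup(7, zero, zero)). Substituting into the earlier binding gives z := h(cons(h(zero), tup(7, zero, zero))).
Applying the MGU to either side gives tup(h(zero), f(h(cons(h(zero), tup(7, zero, zero))), m), tup(7, m, cons(h(zero), tup(7, zero, zero)))).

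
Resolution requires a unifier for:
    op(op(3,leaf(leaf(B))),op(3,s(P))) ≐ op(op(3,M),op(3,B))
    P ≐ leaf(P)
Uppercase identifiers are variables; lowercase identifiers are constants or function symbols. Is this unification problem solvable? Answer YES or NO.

NO

Decompose op/2: op(3,leaf(leaf(B))) ≐ op(3,M),  op(3,s(P)) ≐ op(3,B).
Decompose op/2: 3 ≐ 3,  leaf(leaf(B)) ≐ M.
Delete trivial equation 3 ≐ 3.
Bind M := leaf(leaf(B)); no other remaining equation mentions M.
Decompose op/2: 3 ≐ 3,  s(P) ≐ B.
Delete trivial equation 3 ≐ 3.
Bind B := s(P); no other remaining equation mentions B. Substituting into the earlier binding gives M := leaf(leaf(s(P))).
Occurs check fails: P occurs in leaf(P); the equation P ≐ leaf(P) has no finite solution.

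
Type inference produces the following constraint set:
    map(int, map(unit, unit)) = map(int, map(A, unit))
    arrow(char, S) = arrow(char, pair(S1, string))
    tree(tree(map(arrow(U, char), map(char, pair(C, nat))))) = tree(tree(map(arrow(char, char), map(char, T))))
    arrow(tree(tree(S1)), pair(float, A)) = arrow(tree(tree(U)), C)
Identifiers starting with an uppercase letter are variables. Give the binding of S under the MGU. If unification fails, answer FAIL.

pair(char, string)

Decompose map/2: int = int,  map(unit, unit) = map(A, unit).
Delete trivial equation int = int.
Decompose map/2: unit = A,  unit = unit.
Bind A := unit; substituting into the one remaining equation that mentions A gives: arrow(tree(tree(S1)), pair(float, unit)) = arrow(tree(tree(U)), C).
Delete trivial equation unit = unit.
Decompose arrow/2: char = char,  S = pair(S1, string).
Delete trivial equation char = char.
Bind S := pair(S1, string); no other remaining equation mentions S.
Decompose tree/1: tree(map(arrow(U, char), map(char, pair(C, nat)))) = tree(map(arrow(char, char), map(char, T))).
Decompose tree/1: map(arrow(U, char), map(char, pair(C, nat))) = map(arrow(char, char), map(char, T)).
Decompose map/2: arrow(U, char) = arrow(char, char),  map(char, pair(C, nat)) = map(char, T).
Decompose arrow/2: U = char,  char = char.
Bind U := char; substituting into the one remaining equation that mentions U gives: arrow(tree(tree(S1)), pair(float, unit)) = arrow(tree(tree(char)), C).
Delete trivial equation char = char.
Decompose map/2: char = char,  pair(C, nat) = T.
Delete trivial equation char = char.
Bind T := pair(C, nat); no other remaining equation mentions T.
Decompose arrow/2: tree(tree(S1)) = tree(tree(char)),  pair(float, unit) = C.
Decompose tree/1: tree(S1) = tree(char).
Decompose tree/1: S1 = char.
Bind S1 := char; no other remaining equation mentions S1. Substituting into the earlier binding gives S := pair(char, string).
Bind C := pair(float, unit). Substituting into the earlier binding gives T := pair(pair(float, unit), nat).
MGU = { A ↦ unit, S ↦ pair(char, string), U ↦ char, T ↦ pair(pair(float, unit), nat), S1 ↦ char, C ↦ pair(float, unit) }, so S ↦ pair(char, string).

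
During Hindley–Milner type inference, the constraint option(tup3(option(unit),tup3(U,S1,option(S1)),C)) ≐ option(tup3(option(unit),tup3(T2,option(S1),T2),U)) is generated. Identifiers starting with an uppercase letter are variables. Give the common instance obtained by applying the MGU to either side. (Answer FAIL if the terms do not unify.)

FAIL

Decompose option/1: tup3(option(unit),tup3(U,S1,option(S1)),C) ≐ tup3(option(unit),tup3(T2,option(S1),T2),U).
Decompose tup3/3: option(unit) ≐ option(unit),  tup3(U,S1,option(S1)) ≐ tup3(T2,option(S1),T2),  C ≐ U.
Delete trivial equation option(unit) ≐ option(unit).
Decompose tup3/3: U ≐ T2,  S1 ≐ option(S1),  option(S1) ≐ T2.
Bind U := T2; substituting into the one remaining equation that mentions U gives: C ≐ T2.
Occurs check fails: S1 occurs in option(S1); the equation S1 ≐ option(S1) has no finite solution.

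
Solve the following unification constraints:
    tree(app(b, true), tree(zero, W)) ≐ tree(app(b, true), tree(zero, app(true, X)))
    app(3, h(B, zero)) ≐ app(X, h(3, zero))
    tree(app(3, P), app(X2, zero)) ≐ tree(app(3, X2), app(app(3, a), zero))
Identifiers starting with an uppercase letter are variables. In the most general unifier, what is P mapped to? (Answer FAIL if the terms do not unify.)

app(3, a)

Decompose tree/2: app(b, true) ≐ app(b, true),  tree(zero, W) ≐ tree(zero, app(true, X)).
Delete trivial equation app(b, true) ≐ app(b, true).
Decompose tree/2: zero ≐ zero,  W ≐ app(true, X).
Delete trivial equation zero ≐ zero.
Bind W := app(true, X); no other remaining equation mentions W.
Decompose app/2: 3 ≐ X,  h(B, zero) ≐ h(3, zero).
Bind X := 3; no other remaining equation mentions X. Substituting into the earlier binding gives W := app(true, 3).
Decompose h/2: B ≐ 3,  zero ≐ zero.
Bind B := 3; no other remaining equation mentions B.
Delete trivial equation zero ≐ zero.
Decompose tree/2: app(3, P) ≐ app(3, X2),  app(X2, zero) ≐ app(app(3, a), zero).
Decompose app/2: 3 ≐ 3,  P ≐ X2.
Delete trivial equation 3 ≐ 3.
Bind P := X2; no other remaining equation mentions P.
Decompose app/2: X2 ≐ app(3, a),  zero ≐ zero.
Bind X2 := app(3, a); no other remaining equation mentions X2. Substituting into the earlier binding gives P := app(3, a).
Delete trivial equation zero ≐ zero.
MGU = { W ↦ app(true, 3), X ↦ 3, B ↦ 3, P ↦ app(3, a), X2 ↦ app(3, a) }, so P ↦ app(3, a).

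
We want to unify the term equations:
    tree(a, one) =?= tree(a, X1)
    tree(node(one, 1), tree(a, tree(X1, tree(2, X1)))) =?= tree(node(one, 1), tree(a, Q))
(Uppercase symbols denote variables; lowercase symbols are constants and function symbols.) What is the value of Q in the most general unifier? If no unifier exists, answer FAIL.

tree(one, tree(2, one))

Decompose tree/2: a =?= a,  one =?= X1.
Delete trivial equation a =?= a.
Bind X1 := one; substituting into the remaining equation gives: tree(node(one, 1), tree(a, tree(one, tree(2, one)))) =?= tree(node(one, 1), tree(a, Q)).
Decompose tree/2: node(one, 1) =?= node(one, 1),  tree(a, tree(one, tree(2, one))) =?= tree(a, Q).
Delete trivial equation node(one, 1) =?= node(one, 1).
Decompose tree/2: a =?= a,  tree(one, tree(2, one)) =?= Q.
Delete trivial equation a =?= a.
Bind Q := tree(one, tree(2, one)).
MGU = { X1 ↦ one, Q ↦ tree(one, tree(2, one)) }, so Q ↦ tree(one, tree(2, one)).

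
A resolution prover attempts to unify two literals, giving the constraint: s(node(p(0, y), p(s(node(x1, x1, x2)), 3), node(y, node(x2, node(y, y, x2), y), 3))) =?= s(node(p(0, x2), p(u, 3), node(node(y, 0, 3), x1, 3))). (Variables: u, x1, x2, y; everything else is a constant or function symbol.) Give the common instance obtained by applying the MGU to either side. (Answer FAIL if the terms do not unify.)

FAIL

Decompose s/1: node(p(0, y), p(s(node(x1, x1, x2)), 3), node(y, node(x2, node(y, y, x2), y), 3)) =?= node(p(0, x2), p(u, 3), node(node(y, 0, 3), x1, 3)).
Decompose node/3: p(0, y) =?= p(0, x2),  p(s(node(x1, x1, x2)), 3) =?= p(u, 3),  node(y, node(x2, node(y, y, x2), y), 3) =?= node(node(y, 0, 3), x1, 3).
Decompose p/2: 0 =?= 0,  y =?= x2.
Delete trivial equation 0 =?= 0.
Bind y := x2; substituting into the one remaining equation that mentions y gives: node(x2, node(x2, node(x2, x2, x2), x2), 3) =?= node(node(x2, 0, 3), x1, 3).
Decompose p/2: s(node(x1, x1, x2)) =?= u,  3 =?= 3.
Bind u := s(node(x1, x1, x2)); no other remaining equation mentions u.
Delete trivial equation 3 =?= 3.
Decompose node/3: x2 =?= node(x2, 0, 3),  node(x2, node(x2, x2, x2), x2) =?= x1,  3 =?= 3.
Occurs check fails: x2 occurs in node(x2, 0, 3); the equation x2 =?= node(x2, 0, 3) has no finite solution.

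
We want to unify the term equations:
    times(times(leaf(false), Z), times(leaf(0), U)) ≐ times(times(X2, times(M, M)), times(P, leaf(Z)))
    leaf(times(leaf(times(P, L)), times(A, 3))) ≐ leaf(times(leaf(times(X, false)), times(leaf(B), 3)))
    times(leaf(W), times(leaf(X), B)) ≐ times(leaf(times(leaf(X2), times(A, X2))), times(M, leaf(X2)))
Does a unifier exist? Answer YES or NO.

Decompose times/2: times(leaf(false), Z) ≐ times(X2, times(M, M)),  times(leaf(0), U) ≐ times(P, leaf(Z)).
Decompose times/2: leaf(false) ≐ X2,  Z ≐ times(M, M).
Bind X2 := leaf(false); substituting into the one remaining equation that mentions X2 gives: times(leaf(W), times(leaf(X), B)) ≐ times(leaf(times(leaf(leaf(false)), times(A, leaf(false)))), times(M, leaf(leaf(false)))).
Bind Z := times(M, M); substituting into the one remaining equation that mentions Z gives: times(leaf(0), U) ≐ times(P, leaf(times(M, M))).
Decompose times/2: leaf(0) ≐ P,  U ≐ leaf(times(M, M)).
Bind P := leaf(0); substituting into the one remaining equation that mentions P gives: leaf(times(leaf(times(leaf(0), L)), times(A, 3))) ≐ leaf(times(leaf(times(X, false)), times(leaf(B), 3))).
Bind U := leaf(times(M, M)); no other remaining equation mentions U.
Decompose leaf/1: times(leaf(times(leaf(0), L)), times(A, 3)) ≐ times(leaf(times(X, false)), times(leaf(B), 3)).
Decompose times/2: leaf(times(leaf(0), L)) ≐ leaf(times(X, false)),  times(A, 3) ≐ times(leaf(B), 3).
Decompose leaf/1: times(leaf(0), L) ≐ times(X, false).
Decompose times/2: leaf(0) ≐ X,  L ≐ false.
Bind X := leaf(0); substituting into the one remaining equation that mentions X gives: times(leaf(W), times(leaf(leaf(0)), B)) ≐ times(leaf(times(leaf(leaf(false)), times(A, leaf(false)))), times(M, leaf(leaf(false)))).
Bind L := false; no other remaining equation mentions L.
Decompose times/2: A ≐ leaf(B),  3 ≐ 3.
Bind A := leaf(B); substituting into the one remaining equation that mentions A gives: times(leaf(W), times(leaf(leaf(0)), B)) ≐ times(leaf(times(leaf(leaf(false)), times(leaf(B), leaf(false)))), times(M, leaf(leaf(false)))).
Delete trivial equation 3 ≐ 3.
Decompose times/2: leaf(W) ≐ leaf(times(leaf(leaf(false)), times(leaf(B), leaf(false)))),  times(leaf(leaf(0)), B) ≐ times(M, leaf(leaf(false))).
Decompose leaf/1: W ≐ times(leaf(leaf(false)), times(leaf(B), leaf(false))).
Bind W := times(leaf(leaf(false)), times(leaf(B), leaf(false))); no other remaining equation mentions W.
Decompose times/2: leaf(leaf(0)) ≐ M,  B ≐ leaf(leaf(false)).
Bind M := leaf(leaf(0)); no other remaining equation mentions M. Substituting into the earlier bindings gives Z := times(leaf(leaf(0)), leaf(leaf(0))), U := leaf(times(leaf(leaf(0)), leaf(leaf(0)))).
Bind B := leaf(leaf(false)). Substituting into the earlier bindings gives A := leaf(leaf(leaf(false))), W := times(leaf(leaf(false)), times(leaf(leaf(leaf(false))), leaf(false))).
No equations remain and no clash or occurs-check failure arose, so a unifier exists.

YES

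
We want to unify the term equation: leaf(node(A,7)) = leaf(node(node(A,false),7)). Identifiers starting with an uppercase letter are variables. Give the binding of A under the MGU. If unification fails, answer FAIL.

FAIL

Decompose leaf/1: node(A,7) = node(node(A,false),7).
Decompose node/2: A = node(A,false),  7 = 7.
Occurs check fails: A occurs in node(A,false); the equation A = node(A,false) has no finite solution.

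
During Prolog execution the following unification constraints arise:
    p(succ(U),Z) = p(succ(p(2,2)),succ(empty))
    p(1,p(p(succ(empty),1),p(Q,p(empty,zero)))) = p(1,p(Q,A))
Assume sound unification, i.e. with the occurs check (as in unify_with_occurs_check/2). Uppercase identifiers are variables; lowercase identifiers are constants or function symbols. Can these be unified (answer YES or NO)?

YES

Decompose p/2: succ(U) = succ(p(2,2)),  Z = succ(empty).
Decompose succ/1: U = p(2,2).
Bind U := p(2,2); no other remaining equation mentions U.
Bind Z := succ(empty); no other remaining equation mentions Z.
Decompose p/2: 1 = 1,  p(p(succ(empty),1),p(Q,p(empty,zero))) = p(Q,A).
Delete trivial equation 1 = 1.
Decompose p/2: p(succ(empty),1) = Q,  p(Q,p(empty,zero)) = A.
Bind Q := p(succ(empty),1); substituting into the remaining equation gives: p(p(succ(empty),1),p(empty,zero)) = A.
Bind A := p(p(succ(empty),1),p(empty,zero)).
No equations remain and no clash or occurs-check failure arose, so a unifier exists.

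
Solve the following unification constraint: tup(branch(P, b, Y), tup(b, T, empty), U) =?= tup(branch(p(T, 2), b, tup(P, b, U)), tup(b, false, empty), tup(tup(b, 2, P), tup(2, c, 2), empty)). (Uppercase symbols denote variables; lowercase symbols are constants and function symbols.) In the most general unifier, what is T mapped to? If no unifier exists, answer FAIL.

false

Decompose tup/3: branch(P, b, Y) =?= branch(p(T, 2), b, tup(P, b, U)),  tup(b, T, empty) =?= tup(b, false, empty),  U =?= tup(tup(b, 2, P), tup(2, c, 2), empty).
Decompose branch/3: P =?= p(T, 2),  b =?= b,  Y =?= tup(P, b, U).
Bind P := p(T, 2); substituting into the 2 remaining equations that mention P gives: Y =?= tup(p(T, 2), b, U),  U =?= tup(tup(b, 2, p(T, 2)), tup(2, c, 2), empty).
Delete trivial equation b =?= b.
Bind Y := tup(p(T, 2), b, U); no other remaining equation mentions Y.
Decompose tup/3: b =?= b,  T =?= false,  empty =?= empty.
Delete trivial equation b =?= b.
Bind T := false; substituting into the one remaining equation that mentions T gives: U =?= tup(tup(b, 2, p(false, 2)), tup(2, c, 2), empty). Substituting into the earlier bindings gives P := p(false, 2), Y := tup(p(false, 2), b, U).
Delete trivial equation empty =?= empty.
Bind U := tup(tup(b, 2, p(false, 2)), tup(2, c, 2), empty). Substituting into the earlier binding gives Y := tup(p(false, 2), b, tup(tup(b, 2, p(false, 2)), tup(2, c, 2), empty)).
MGU = { P -> p(false, 2), Y -> tup(p(false, 2), b, tup(tup(b, 2, p(false, 2)), tup(2, c, 2), empty)), T -> false, U -> tup(tup(b, 2, p(false, 2)), tup(2, c, 2), empty) }, so T -> false.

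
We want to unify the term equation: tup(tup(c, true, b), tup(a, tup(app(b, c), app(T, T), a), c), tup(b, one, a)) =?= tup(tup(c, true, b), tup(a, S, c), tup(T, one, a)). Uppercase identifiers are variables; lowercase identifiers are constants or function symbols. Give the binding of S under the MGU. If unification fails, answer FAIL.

tup(app(b, c), app(b, b), a)

Decompose tup/3: tup(c, true, b) =?= tup(c, true, b),  tup(a, tup(app(b, c), app(T, T), a), c) =?= tup(a, S, c),  tup(b, one, a) =?= tup(T, one, a).
Delete trivial equation tup(c, true, b) =?= tup(c, true, b).
Decompose tup/3: a =?= a,  tup(app(b, c), app(T, T), a) =?= S,  c =?= c.
Delete trivial equation a =?= a.
Bind S := tup(app(b, c), app(T, T), a); no other remaining equation mentions S.
Delete trivial equation c =?= c.
Decompose tup/3: b =?= T,  one =?= one,  a =?= a.
Bind T := b; no other remaining equation mentions T. Substituting into the earlier binding gives S := tup(app(b, c), app(b, b), a).
Delete trivial equation one =?= one.
Delete trivial equation a =?= a.
MGU = { S ↦ tup(app(b, c), app(b, b), a), T ↦ b }, so S ↦ tup(app(b, c), app(b, b), a).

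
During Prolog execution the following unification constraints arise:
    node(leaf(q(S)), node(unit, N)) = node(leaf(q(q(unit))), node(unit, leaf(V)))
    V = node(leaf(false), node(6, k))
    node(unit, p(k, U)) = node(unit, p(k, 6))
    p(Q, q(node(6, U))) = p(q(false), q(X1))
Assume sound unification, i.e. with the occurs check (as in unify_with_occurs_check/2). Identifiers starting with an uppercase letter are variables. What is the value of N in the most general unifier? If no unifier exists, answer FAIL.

leaf(node(leaf(false), node(6, k)))

Decompose node/2: leaf(q(S)) = leaf(q(q(unit))),  node(unit, N) = node(unit, leaf(V)).
Decompose leaf/1: q(S) = q(q(unit)).
Decompose q/1: S = q(unit).
Bind S := q(unit); no other remaining equation mentions S.
Decompose node/2: unit = unit,  N = leaf(V).
Delete trivial equation unit = unit.
Bind N := leaf(V); no other remaining equation mentions N.
Bind V := node(leaf(false), node(6, k)); no other remaining equation mentions V. Substituting into the earlier binding gives N := leaf(node(leaf(false), node(6, k))).
Decompose node/2: unit = unit,  p(k, U) = p(k, 6).
Delete trivial equation unit = unit.
Decompose p/2: k = k,  U = 6.
Delete trivial equation k = k.
Bind U := 6; substituting into the remaining equation gives: p(Q, q(node(6, 6))) = p(q(false), q(X1)).
Decompose p/2: Q = q(false),  q(node(6, 6)) = q(X1).
Bind Q := q(false); no other remaining equation mentions Q.
Decompose q/1: node(6, 6) = X1.
Bind X1 := node(6, 6).
MGU = { S = q(unit), N = leaf(node(leaf(false), node(6, k))), V = node(leaf(false), node(6, k)), U = 6, Q = q(false), X1 = node(6, 6) }, so N = leaf(node(leaf(false), node(6, k))).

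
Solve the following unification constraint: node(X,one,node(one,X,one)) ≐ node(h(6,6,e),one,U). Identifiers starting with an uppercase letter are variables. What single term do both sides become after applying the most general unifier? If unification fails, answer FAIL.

Decompose node/3: X ≐ h(6,6,e),  one ≐ one,  node(one,X,one) ≐ U.
Bind X := h(6,6,e); substituting into the one remaining equation that mentions X gives: node(one,h(6,6,e),one) ≐ U.
Delete trivial equation one ≐ one.
Bind U := node(one,h(6,6,e),one).
Applying the MGU to either side gives node(h(6,6,e),one,node(one,h(6,6,e),one)).

node(h(6,6,e),one,node(one,h(6,6,e),one))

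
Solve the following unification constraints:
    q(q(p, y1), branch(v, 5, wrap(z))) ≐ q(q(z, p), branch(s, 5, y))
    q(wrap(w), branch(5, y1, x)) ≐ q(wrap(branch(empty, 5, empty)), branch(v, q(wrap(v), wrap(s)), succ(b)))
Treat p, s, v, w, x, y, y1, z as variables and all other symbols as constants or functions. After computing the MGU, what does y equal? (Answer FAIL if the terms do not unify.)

wrap(q(wrap(5), wrap(5)))

Decompose q/2: q(p, y1) ≐ q(z, p),  branch(v, 5, wrap(z)) ≐ branch(s, 5, y).
Decompose q/2: p ≐ z,  y1 ≐ p.
Bind p := z; substituting into the one remaining equation that mentions p gives: y1 ≐ z.
Bind y1 := z; substituting into the one remaining equation that mentions y1 gives: q(wrap(w), branch(5, z, x)) ≐ q(wrap(branch(empty, 5, empty)), branch(v, q(wrap(v), wrap(s)), succ(b))).
Decompose branch/3: v ≐ s,  5 ≐ 5,  wrap(z) ≐ y.
Bind v := s; substituting into the one remaining equation that mentions v gives: q(wrap(w), branch(5, z, x)) ≐ q(wrap(branch(empty, 5, empty)), branch(s, q(wrap(s), wrap(s)), succ(b))).
Delete trivial equation 5 ≐ 5.
Bind y := wrap(z); no other remaining equation mentions y.
Decompose q/2: wrap(w) ≐ wrap(branch(empty, 5, empty)),  branch(5, z, x) ≐ branch(s, q(wrap(s), wrap(s)), succ(b)).
Decompose wrap/1: w ≐ branch(empty, 5, empty).
Bind w := branch(empty, 5, empty); no other remaining equation mentions w.
Decompose branch/3: 5 ≐ s,  z ≐ q(wrap(s), wrap(s)),  x ≐ succ(b).
Bind s := 5; substituting into the one remaining equation that mentions s gives: z ≐ q(wrap(5), wrap(5)). Substituting into the earlier binding gives v := 5.
Bind z := q(wrap(5), wrap(5)); no other remaining equation mentions z. Substituting into the earlier bindings gives p := q(wrap(5), wrap(5)), y1 := q(wrap(5), wrap(5)), y := wrap(q(wrap(5), wrap(5))).
Bind x := succ(b).
MGU = { p := q(wrap(5), wrap(5)), y1 := q(wrap(5), wrap(5)), v := 5, y := wrap(q(wrap(5), wrap(5))), w := branch(empty, 5, empty), s := 5, z := q(wrap(5), wrap(5)), x := succ(b) }, so y := wrap(q(wrap(5), wrap(5))).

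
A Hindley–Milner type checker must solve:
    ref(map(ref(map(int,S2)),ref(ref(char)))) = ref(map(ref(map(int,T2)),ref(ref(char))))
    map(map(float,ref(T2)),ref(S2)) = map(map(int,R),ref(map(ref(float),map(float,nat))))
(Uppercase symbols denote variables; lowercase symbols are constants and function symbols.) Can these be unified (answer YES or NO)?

NO

Decompose ref/1: map(ref(map(int,S2)),ref(ref(char))) = map(ref(map(int,T2)),ref(ref(char))).
Decompose map/2: ref(map(int,S2)) = ref(map(int,T2)),  ref(ref(char)) = ref(ref(char)).
Decompose ref/1: map(int,S2) = map(int,T2).
Decompose map/2: int = int,  S2 = T2.
Delete trivial equation int = int.
Bind S2 := T2; substituting into the one remaining equation that mentions S2 gives: map(map(float,ref(T2)),ref(T2)) = map(map(int,R),ref(map(ref(float),map(float,nat)))).
Delete trivial equation ref(ref(char)) = ref(ref(char)).
Decompose map/2: map(float,ref(T2)) = map(int,R),  ref(T2) = ref(map(ref(float),map(float,nat))).
Decompose map/2: float = int,  ref(T2) = R.
Clash: constants float and int differ; no unifier exists.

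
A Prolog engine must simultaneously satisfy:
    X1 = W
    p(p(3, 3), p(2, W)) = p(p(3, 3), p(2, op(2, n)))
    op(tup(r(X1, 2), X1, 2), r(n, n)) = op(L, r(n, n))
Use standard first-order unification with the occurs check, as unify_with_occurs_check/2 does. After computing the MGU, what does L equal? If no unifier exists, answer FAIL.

tup(r(op(2, n), 2), op(2, n), 2)

Bind X1 := W; substituting into the one remaining equation that mentions X1 gives: op(tup(r(W, 2), W, 2), r(n, n)) = op(L, r(n, n)).
Decompose p/2: p(3, 3) = p(3, 3),  p(2, W) = p(2, op(2, n)).
Delete trivial equation p(3, 3) = p(3, 3).
Decompose p/2: 2 = 2,  W = op(2, n).
Delete trivial equation 2 = 2.
Bind W := op(2, n); substituting into the remaining equation gives: op(tup(r(op(2, n), 2), op(2, n), 2), r(n, n)) = op(L, r(n, n)). Substituting into the earlier binding gives X1 := op(2, n).
Decompose op/2: tup(r(op(2, n), 2), op(2, n), 2) = L,  r(n, n) = r(n, n).
Bind L := tup(r(op(2, n), 2), op(2, n), 2); no other remaining equation mentions L.
Delete trivial equation r(n, n) = r(n, n).
MGU = { X1 = op(2, n), W = op(2, n), L = tup(r(op(2, n), 2), op(2, n), 2) }, so L = tup(r(op(2, n), 2), op(2, n), 2).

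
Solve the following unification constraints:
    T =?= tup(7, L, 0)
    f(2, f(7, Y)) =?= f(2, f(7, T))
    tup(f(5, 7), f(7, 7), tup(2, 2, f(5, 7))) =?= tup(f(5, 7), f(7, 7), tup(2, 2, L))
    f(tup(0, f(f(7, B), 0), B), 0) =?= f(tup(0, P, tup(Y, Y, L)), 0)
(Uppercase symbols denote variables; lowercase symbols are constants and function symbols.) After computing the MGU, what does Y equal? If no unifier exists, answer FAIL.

Bind T := tup(7, L, 0); substituting into the one remaining equation that mentions T gives: f(2, f(7, Y)) =?= f(2, f(7, tup(7, L, 0))).
Decompose f/2: 2 =?= 2,  f(7, Y) =?= f(7, tup(7, L, 0)).
Delete trivial equation 2 =?= 2.
Decompose f/2: 7 =?= 7,  Y =?= tup(7, L, 0).
Delete trivial equation 7 =?= 7.
Bind Y := tup(7, L, 0); substituting into the one remaining equation that mentions Y gives: f(tup(0, f(f(7, B), 0), B), 0) =?= f(tup(0, P, tup(tup(7, L, 0), tup(7, L, 0), L)), 0).
Decompose tup/3: f(5, 7) =?= f(5, 7),  f(7, 7) =?= f(7, 7),  tup(2, 2, f(5, 7)) =?= tup(2, 2, L).
Delete trivial equation f(5, 7) =?= f(5, 7).
Delete trivial equation f(7, 7) =?= f(7, 7).
Decompose tup/3: 2 =?= 2,  2 =?= 2,  f(5, 7) =?= L.
Delete trivial equation 2 =?= 2.
Delete trivial equation 2 =?= 2.
Bind L := f(5, 7); substituting into the remaining equation gives: f(tup(0, f(f(7, B), 0), B), 0) =?= f(tup(0, P, tup(tup(7, f(5, 7), 0), tup(7, f(5, 7), 0), f(5, 7))), 0). Substituting into the earlier bindings gives T := tup(7, f(5, 7), 0), Y := tup(7, f(5, 7), 0).
Decompose f/2: tup(0, f(f(7, B), 0), B) =?= tup(0, P, tup(tup(7, f(5, 7), 0), tup(7, f(5, 7), 0), f(5, 7))),  0 =?= 0.
Decompose tup/3: 0 =?= 0,  f(f(7, B), 0) =?= P,  B =?= tup(tup(7, f(5, 7), 0), tup(7, f(5, 7), 0), f(5, 7)).
Delete trivial equation 0 =?= 0.
Bind P := f(f(7, B), 0); no other remaining equation mentions P.
Bind B := tup(tup(7, f(5, 7), 0), tup(7, f(5, 7), 0), f(5, 7)); no other remaining equation mentions B. Substituting into the earlier binding gives P := f(f(7, tup(tup(7, f(5, 7), 0), tup(7, f(5, 7), 0), f(5, 7))), 0).
Delete trivial equation 0 =?= 0.
MGU = { T := tup(7, f(5, 7), 0), Y := tup(7, f(5, 7), 0), L := f(5, 7), P := f(f(7, tup(tup(7, f(5, 7), 0), tup(7, f(5, 7), 0), f(5, 7))), 0), B := tup(tup(7, f(5, 7), 0), tup(7, f(5, 7), 0), f(5, 7)) }, so Y := tup(7, f(5, 7), 0).

tup(7, f(5, 7), 0)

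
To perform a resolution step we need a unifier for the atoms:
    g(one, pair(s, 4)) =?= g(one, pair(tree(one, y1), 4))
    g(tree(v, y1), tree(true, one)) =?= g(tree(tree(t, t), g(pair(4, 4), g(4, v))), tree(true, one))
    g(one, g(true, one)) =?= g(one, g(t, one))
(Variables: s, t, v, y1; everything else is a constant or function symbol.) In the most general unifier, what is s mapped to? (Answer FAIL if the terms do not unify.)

tree(one, g(pair(4, 4), g(4, tree(true, true))))

Decompose g/2: one =?= one,  pair(s, 4) =?= pair(tree(one, y1), 4).
Delete trivial equation one =?= one.
Decompose pair/2: s =?= tree(one, y1),  4 =?= 4.
Bind s := tree(one, y1); no other remaining equation mentions s.
Delete trivial equation 4 =?= 4.
Decompose g/2: tree(v, y1) =?= tree(tree(t, t), g(pair(4, 4), g(4, v))),  tree(true, one) =?= tree(true, one).
Decompose tree/2: v =?= tree(t, t),  y1 =?= g(pair(4, 4), g(4, v)).
Bind v := tree(t, t); substituting into the one remaining equation that mentions v gives: y1 =?= g(pair(4, 4), g(4, tree(t, t))).
Bind y1 := g(pair(4, 4), g(4, tree(t, t))); no other remaining equation mentions y1. Substituting into the earlier binding gives s := tree(one, g(pair(4, 4), g(4, tree(t, t)))).
Delete trivial equation tree(true, one) =?= tree(true, one).
Decompose g/2: one =?= one,  g(true, one) =?= g(t, one).
Delete trivial equation one =?= one.
Decompose g/2: true =?= t,  one =?= one.
Bind t := true; no other remaining equation mentions t. Substituting into the earlier bindings gives s := tree(one, g(pair(4, 4), g(4, tree(true, true)))), v := tree(true, true), y1 := g(pair(4, 4), g(4, tree(true, true))).
Delete trivial equation one =?= one.
MGU = { s -> tree(one, g(pair(4, 4), g(4, tree(true, true)))), v -> tree(true, true), y1 -> g(pair(4, 4), g(4, tree(true, true))), t -> true }, so s -> tree(one, g(pair(4, 4), g(4, tree(true, true)))).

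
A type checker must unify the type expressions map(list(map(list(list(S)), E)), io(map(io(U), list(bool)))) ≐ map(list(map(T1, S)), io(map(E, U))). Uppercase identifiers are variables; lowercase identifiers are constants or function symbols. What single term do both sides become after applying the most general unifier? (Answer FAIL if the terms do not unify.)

map(list(map(list(list(io(list(bool)))), io(list(bool)))), io(map(io(list(bool)), list(bool))))

Decompose map/2: list(map(list(list(S)), E)) ≐ list(map(T1, S)),  io(map(io(U), list(bool))) ≐ io(map(E, U)).
Decompose list/1: map(list(list(S)), E) ≐ map(T1, S).
Decompose map/2: list(list(S)) ≐ T1,  E ≐ S.
Bind T1 := list(list(S)); no other remaining equation mentions T1.
Bind E := S; substituting into the remaining equation gives: io(map(io(U), list(bool))) ≐ io(map(S, U)).
Decompose io/1: map(io(U), list(bool)) ≐ map(S, U).
Decompose map/2: io(U) ≐ S,  list(bool) ≐ U.
Bind S := io(U); no other remaining equation mentions S. Substituting into the earlier bindings gives T1 := list(list(io(U))), E := io(U).
Bind U := list(bool). Substituting into the earlier bindings gives T1 := list(list(io(list(bool)))), E := io(list(bool)), S := io(list(bool)).
Applying the MGU to either side gives map(list(map(list(list(io(list(bool)))), io(list(bool)))), io(map(io(list(bool)), list(bool)))).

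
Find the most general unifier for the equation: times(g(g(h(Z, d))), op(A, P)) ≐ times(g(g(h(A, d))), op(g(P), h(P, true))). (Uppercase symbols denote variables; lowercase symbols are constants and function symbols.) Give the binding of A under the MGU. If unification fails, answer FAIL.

Decompose times/2: g(g(h(Z, d))) ≐ g(g(h(A, d))),  op(A, P) ≐ op(g(P), h(P, true)).
Decompose g/1: g(h(Z, d)) ≐ g(h(A, d)).
Decompose g/1: h(Z, d) ≐ h(A, d).
Decompose h/2: Z ≐ A,  d ≐ d.
Bind Z := A; no other remaining equation mentions Z.
Delete trivial equation d ≐ d.
Decompose op/2: A ≐ g(P),  P ≐ h(P, true).
Bind A := g(P); no other remaining equation mentions A. Substituting into the earlier binding gives Z := g(P).
Occurs check fails: P occurs in h(P, true); the equation P ≐ h(P, true) has no finite solution.

FAIL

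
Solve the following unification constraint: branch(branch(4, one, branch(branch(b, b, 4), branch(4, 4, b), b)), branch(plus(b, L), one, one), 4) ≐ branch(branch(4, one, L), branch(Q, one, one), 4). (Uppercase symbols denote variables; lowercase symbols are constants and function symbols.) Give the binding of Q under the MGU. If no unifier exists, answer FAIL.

plus(b, branch(branch(b, b, 4), branch(4, 4, b), b))

Decompose branch/3: branch(4, one, branch(branch(b, b, 4), branch(4, 4, b), b)) ≐ branch(4, one, L),  branch(plus(b, L), one, one) ≐ branch(Q, one, one),  4 ≐ 4.
Decompose branch/3: 4 ≐ 4,  one ≐ one,  branch(branch(b, b, 4), branch(4, 4, b), b) ≐ L.
Delete trivial equation 4 ≐ 4.
Delete trivial equation one ≐ one.
Bind L := branch(branch(b, b, 4), branch(4, 4, b), b); substituting into the one remaining equation that mentions L gives: branch(plus(b, branch(branch(b, b, 4), branch(4, 4, b), b)), one, one) ≐ branch(Q, one, one).
Decompose branch/3: plus(b, branch(branch(b, b, 4), branch(4, 4, b), b)) ≐ Q,  one ≐ one,  one ≐ one.
Bind Q := plus(b, branch(branch(b, b, 4), branch(4, 4, b), b)); no other remaining equation mentions Q.
Delete trivial equation one ≐ one.
Delete trivial equation one ≐ one.
Delete trivial equation 4 ≐ 4.
MGU = { L ↦ branch(branch(b, b, 4), branch(4, 4, b), b), Q ↦ plus(b, branch(branch(b, b, 4), branch(4, 4, b), b)) }, so Q ↦ plus(b, branch(branch(b, b, 4), branch(4, 4, b), b)).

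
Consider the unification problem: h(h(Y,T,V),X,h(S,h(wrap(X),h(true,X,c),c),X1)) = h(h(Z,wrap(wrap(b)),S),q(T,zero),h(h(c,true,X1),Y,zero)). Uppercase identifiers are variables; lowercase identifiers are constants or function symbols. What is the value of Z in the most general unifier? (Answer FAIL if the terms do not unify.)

Decompose h/3: h(Y,T,V) = h(Z,wrap(wrap(b)),S),  X = q(T,zero),  h(S,h(wrap(X),h(true,X,c),c),X1) = h(h(c,true,X1),Y,zero).
Decompose h/3: Y = Z,  T = wrap(wrap(b)),  V = S.
Bind Y := Z; substituting into the one remaining equation that mentions Y gives: h(S,h(wrap(X),h(true,X,c),c),X1) = h(h(c,true,X1),Z,zero).
Bind T := wrap(wrap(b)); substituting into the one remaining equation that mentions T gives: X = q(wrap(wrap(b)),zero).
Bind V := S; no other remaining equation mentions V.
Bind X := q(wrap(wrap(b)),zero); substituting into the remaining equation gives: h(S,h(wrap(q(wrap(wrap(b)),zero)),h(true,q(wrap(wrap(b)),zero),c),c),X1) = h(h(c,true,X1),Z,zero).
Decompose h/3: S = h(c,true,X1),  h(wrap(q(wrap(wrap(b)),zero)),h(true,q(wrap(wrap(b)),zero),c),c) = Z,  X1 = zero.
Bind S := h(c,true,X1); no other remaining equation mentions S. Substituting into the earlier binding gives V := h(c,true,X1).
Bind Z := h(wrap(q(wrap(wrap(b)),zero)),h(true,q(wrap(wrap(b)),zero),c),c); no other remaining equation mentions Z. Substituting into the earlier binding gives Y := h(wrap(q(wrap(wrap(b)),zero)),h(true,q(wrap(wrap(b)),zero),c),c).
Bind X1 := zero. Substituting into the earlier bindings gives V := h(c,true,zero), S := h(c,true,zero).
MGU = { Y ↦ h(wrap(q(wrap(wrap(b)),zero)),h(true,q(wrap(wrap(b)),zero),c),c), T ↦ wrap(wrap(b)), V ↦ h(c,true,zero), X ↦ q(wrap(wrap(b)),zero), S ↦ h(c,true,zero), Z ↦ h(wrap(q(wrap(wrap(b)),zero)),h(true,q(wrap(wrap(b)),zero),c),c), X1 ↦ zero }, so Z ↦ h(wrap(q(wrap(wrap(b)),zero)),h(true,q(wrap(wrap(b)),zero),c),c).

h(wrap(q(wrap(wrap(b)),zero)),h(true,q(wrap(wrap(b)),zero),c),c)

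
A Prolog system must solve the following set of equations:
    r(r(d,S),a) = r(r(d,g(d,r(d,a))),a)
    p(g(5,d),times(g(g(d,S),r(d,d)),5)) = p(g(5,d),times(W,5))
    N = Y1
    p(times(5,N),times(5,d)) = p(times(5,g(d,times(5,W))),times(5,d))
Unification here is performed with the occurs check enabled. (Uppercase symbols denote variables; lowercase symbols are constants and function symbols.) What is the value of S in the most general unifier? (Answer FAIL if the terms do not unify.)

Decompose r/2: r(d,S) = r(d,g(d,r(d,a))),  a = a.
Decompose r/2: d = d,  S = g(d,r(d,a)).
Delete trivial equation d = d.
Bind S := g(d,r(d,a)); substituting into the one remaining equation that mentions S gives: p(g(5,d),times(g(g(d,g(d,r(d,a))),r(d,d)),5)) = p(g(5,d),times(W,5)).
Delete trivial equation a = a.
Decompose p/2: g(5,d) = g(5,d),  times(g(g(d,g(d,r(d,a))),r(d,d)),5) = times(W,5).
Delete trivial equation g(5,d) = g(5,d).
Decompose times/2: g(g(d,g(d,r(d,a))),r(d,d)) = W,  5 = 5.
Bind W := g(g(d,g(d,r(d,a))),r(d,d)); substituting into the one remaining equation that mentions W gives: p(times(5,N),times(5,d)) = p(times(5,g(d,times(5,g(g(d,g(d,r(d,a))),r(d,d))))),times(5,d)).
Delete trivial equation 5 = 5.
Bind N := Y1; substituting into the remaining equation gives: p(times(5,Y1),times(5,d)) = p(times(5,g(d,times(5,g(g(d,g(d,r(d,a))),r(d,d))))),times(5,d)).
Decompose p/2: times(5,Y1) = times(5,g(d,times(5,g(g(d,g(d,r(d,a))),r(d,d))))),  times(5,d) = times(5,d).
Decompose times/2: 5 = 5,  Y1 = g(d,times(5,g(g(d,g(d,r(d,a))),r(d,d)))).
Delete trivial equation 5 = 5.
Bind Y1 := g(d,times(5,g(g(d,g(d,r(d,a))),r(d,d)))); no other remaining equation mentions Y1. Substituting into the earlier binding gives N := g(d,times(5,g(g(d,g(d,r(d,a))),r(d,d)))).
Delete trivial equation times(5,d) = times(5,d).
MGU = { S = g(d,r(d,a)), W = g(g(d,g(d,r(d,a))),r(d,d)), N = g(d,times(5,g(g(d,g(d,r(d,a))),r(d,d)))), Y1 = g(d,times(5,g(g(d,g(d,r(d,a))),r(d,d)))) }, so S = g(d,r(d,a)).

g(d,r(d,a))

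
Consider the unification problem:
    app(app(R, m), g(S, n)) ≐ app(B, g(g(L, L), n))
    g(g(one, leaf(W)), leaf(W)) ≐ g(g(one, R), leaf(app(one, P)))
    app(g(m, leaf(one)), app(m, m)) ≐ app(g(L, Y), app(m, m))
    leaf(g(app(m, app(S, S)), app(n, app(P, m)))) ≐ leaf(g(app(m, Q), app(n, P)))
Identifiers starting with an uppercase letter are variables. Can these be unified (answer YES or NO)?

Decompose app/2: app(R, m) ≐ B,  g(S, n) ≐ g(g(L, L), n).
Bind B := app(R, m); no other remaining equation mentions B.
Decompose g/2: S ≐ g(L, L),  n ≐ n.
Bind S := g(L, L); substituting into the one remaining equation that mentions S gives: leaf(g(app(m, app(g(L, L), g(L, L))), app(n, app(P, m)))) ≐ leaf(g(app(m, Q), app(n, P))).
Delete trivial equation n ≐ n.
Decompose g/2: g(one, leaf(W)) ≐ g(one, R),  leaf(W) ≐ leaf(app(one, P)).
Decompose g/2: one ≐ one,  leaf(W) ≐ R.
Delete trivial equation one ≐ one.
Bind R := leaf(W); no other remaining equation mentions R. Substituting into the earlier binding gives B := app(leaf(W), m).
Decompose leaf/1: W ≐ app(one, P).
Bind W := app(one, P); no other remaining equation mentions W. Substituting into the earlier bindings gives B := app(leaf(app(one, P)), m), R := leaf(app(one, P)).
Decompose app/2: g(m, leaf(one)) ≐ g(L, Y),  app(m, m) ≐ app(m, m).
Decompose g/2: m ≐ L,  leaf(one) ≐ Y.
Bind L := m; substituting into the one remaining equation that mentions L gives: leaf(g(app(m, app(g(m, m), g(m, m))), app(n, app(P, m)))) ≐ leaf(g(app(m, Q), app(n, P))). Substituting into the earlier binding gives S := g(m, m).
Bind Y := leaf(one); no other remaining equation mentions Y.
Delete trivial equation app(m, m) ≐ app(m, m).
Decompose leaf/1: g(app(m, app(g(m, m), g(m, m))), app(n, app(P, m))) ≐ g(app(m, Q), app(n, P)).
Decompose g/2: app(m, app(g(m, m), g(m, m))) ≐ app(m, Q),  app(n, app(P, m)) ≐ app(n, P).
Decompose app/2: m ≐ m,  app(g(m, m), g(m, m)) ≐ Q.
Delete trivial equation m ≐ m.
Bind Q := app(g(m, m), g(m, m)); no other remaining equation mentions Q.
Decompose app/2: n ≐ n,  app(P, m) ≐ P.
Delete trivial equation n ≐ n.
Occurs check fails: P occurs in app(P, m); the equation P ≐ app(P, m) has no finite solution.

NO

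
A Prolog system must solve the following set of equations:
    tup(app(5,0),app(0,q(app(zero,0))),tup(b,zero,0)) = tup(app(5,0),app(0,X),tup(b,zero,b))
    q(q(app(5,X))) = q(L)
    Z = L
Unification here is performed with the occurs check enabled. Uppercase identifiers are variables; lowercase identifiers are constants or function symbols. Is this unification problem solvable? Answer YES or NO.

NO

Decompose tup/3: app(5,0) = app(5,0),  app(0,q(app(zero,0))) = app(0,X),  tup(b,zero,0) = tup(b,zero,b).
Delete trivial equation app(5,0) = app(5,0).
Decompose app/2: 0 = 0,  q(app(zero,0)) = X.
Delete trivial equation 0 = 0.
Bind X := q(app(zero,0)); substituting into the one remaining equation that mentions X gives: q(q(app(5,q(app(zero,0))))) = q(L).
Decompose tup/3: b = b,  zero = zero,  0 = b.
Delete trivial equation b = b.
Delete trivial equation zero = zero.
Clash: constants 0 and b differ; no unifier exists.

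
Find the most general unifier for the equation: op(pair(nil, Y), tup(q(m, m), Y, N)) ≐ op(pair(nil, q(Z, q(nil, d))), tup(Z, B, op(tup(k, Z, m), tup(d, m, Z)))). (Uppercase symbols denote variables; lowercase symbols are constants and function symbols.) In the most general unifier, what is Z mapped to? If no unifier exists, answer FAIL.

q(m, m)

Decompose op/2: pair(nil, Y) ≐ pair(nil, q(Z, q(nil, d))),  tup(q(m, m), Y, N) ≐ tup(Z, B, op(tup(k, Z, m), tup(d, m, Z))).
Decompose pair/2: nil ≐ nil,  Y ≐ q(Z, q(nil, d)).
Delete trivial equation nil ≐ nil.
Bind Y := q(Z, q(nil, d)); substituting into the remaining equation gives: tup(q(m, m), q(Z, q(nil, d)), N) ≐ tup(Z, B, op(tup(k, Z, m), tup(d, m, Z))).
Decompose tup/3: q(m, m) ≐ Z,  q(Z, q(nil, d)) ≐ B,  N ≐ op(tup(k, Z, m), tup(d, m, Z)).
Bind Z := q(m, m); substituting into the remaining equations gives: q(q(m, m), q(nil, d)) ≐ B,  N ≐ op(tup(k, q(m, m), m), tup(d, m, q(m, m))). Substituting into the earlier binding gives Y := q(q(m, m), q(nil, d)).
Bind B := q(q(m, m), q(nil, d)); no other remaining equation mentions B.
Bind N := op(tup(k, q(m, m), m), tup(d, m, q(m, m))).
MGU = { Y ↦ q(q(m, m), q(nil, d)), Z ↦ q(m, m), B ↦ q(q(m, m), q(nil, d)), N ↦ op(tup(k, q(m, m), m), tup(d, m, q(m, m))) }, so Z ↦ q(m, m).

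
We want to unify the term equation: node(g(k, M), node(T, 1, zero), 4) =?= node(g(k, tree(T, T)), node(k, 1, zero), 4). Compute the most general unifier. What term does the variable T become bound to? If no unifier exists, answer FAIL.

Decompose node/3: g(k, M) =?= g(k, tree(T, T)),  node(T, 1, zero) =?= node(k, 1, zero),  4 =?= 4.
Decompose g/2: k =?= k,  M =?= tree(T, T).
Delete trivial equation k =?= k.
Bind M := tree(T, T); no other remaining equation mentions M.
Decompose node/3: T =?= k,  1 =?= 1,  zero =?= zero.
Bind T := k; no other remaining equation mentions T. Substituting into the earlier binding gives M := tree(k, k).
Delete trivial equation 1 =?= 1.
Delete trivial equation zero =?= zero.
Delete trivial equation 4 =?= 4.
MGU = { M ↦ tree(k, k), T ↦ k }, so T ↦ k.

k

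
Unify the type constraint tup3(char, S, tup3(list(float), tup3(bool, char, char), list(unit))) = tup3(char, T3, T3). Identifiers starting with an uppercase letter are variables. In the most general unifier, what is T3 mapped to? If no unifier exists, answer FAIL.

tup3(list(float), tup3(bool, char, char), list(unit))

Decompose tup3/3: char = char,  S = T3,  tup3(list(float), tup3(bool, char, char), list(unit)) = T3.
Delete trivial equation char = char.
Bind S := T3; no other remaining equation mentions S.
Bind T3 := tup3(list(float), tup3(bool, char, char), list(unit)). Substituting into the earlier binding gives S := tup3(list(float), tup3(bool, char, char), list(unit)).
MGU = { S := tup3(list(float), tup3(bool, char, char), list(unit)), T3 := tup3(list(float), tup3(bool, char, char), list(unit)) }, so T3 := tup3(list(float), tup3(bool, char, char), list(unit)).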